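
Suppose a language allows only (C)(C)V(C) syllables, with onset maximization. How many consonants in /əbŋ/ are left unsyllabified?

The consonants /ŋ/ cannot be parsed into a legal (C)(C)V(C) syllable (at most one coda consonant is licensed; onsets may contain at most 2 consonants).

1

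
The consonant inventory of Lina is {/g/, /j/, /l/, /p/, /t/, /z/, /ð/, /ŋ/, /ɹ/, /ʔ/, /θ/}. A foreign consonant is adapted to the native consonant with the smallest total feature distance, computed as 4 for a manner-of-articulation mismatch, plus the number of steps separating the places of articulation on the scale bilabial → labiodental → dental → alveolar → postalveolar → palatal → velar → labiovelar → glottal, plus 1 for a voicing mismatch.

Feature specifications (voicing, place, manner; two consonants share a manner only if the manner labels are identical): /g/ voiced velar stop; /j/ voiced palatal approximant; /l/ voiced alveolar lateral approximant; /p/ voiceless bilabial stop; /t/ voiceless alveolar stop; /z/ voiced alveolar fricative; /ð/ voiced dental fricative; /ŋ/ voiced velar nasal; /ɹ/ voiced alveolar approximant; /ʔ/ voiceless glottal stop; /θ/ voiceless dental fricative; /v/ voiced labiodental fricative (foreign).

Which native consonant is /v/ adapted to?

ð

/ð/ is closest: same manner (fricative), place distance 1 (labiodental→dental), same voicing; total 1. Next closest is /z/ at distance 2.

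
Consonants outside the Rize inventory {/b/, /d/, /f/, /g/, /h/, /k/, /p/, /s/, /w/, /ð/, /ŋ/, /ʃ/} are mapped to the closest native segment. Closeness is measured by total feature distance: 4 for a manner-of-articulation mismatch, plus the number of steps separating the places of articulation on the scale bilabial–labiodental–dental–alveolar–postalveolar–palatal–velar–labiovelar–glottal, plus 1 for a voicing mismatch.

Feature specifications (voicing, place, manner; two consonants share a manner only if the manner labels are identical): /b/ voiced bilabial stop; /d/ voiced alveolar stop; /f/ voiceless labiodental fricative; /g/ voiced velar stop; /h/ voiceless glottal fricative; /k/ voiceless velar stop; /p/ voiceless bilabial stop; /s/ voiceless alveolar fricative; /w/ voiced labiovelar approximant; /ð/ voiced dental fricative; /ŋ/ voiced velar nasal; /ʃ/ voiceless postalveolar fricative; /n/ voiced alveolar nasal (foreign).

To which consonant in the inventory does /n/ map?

/ŋ/ is closest: same manner (nasal), place distance 3 (alveolar→velar), same voicing; total 3. Next closest is /d/ at distance 4.

ŋ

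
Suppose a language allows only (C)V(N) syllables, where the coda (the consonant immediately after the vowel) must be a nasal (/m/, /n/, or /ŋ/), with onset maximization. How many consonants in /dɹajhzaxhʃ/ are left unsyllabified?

Under (C)V(N), the unsyllabifiable consonants are /d/, /j/, /h/, /x/, /h/, /ʃ/ (only a nasal (/m/, /n/, or /ŋ/) is licensed in coda position; onsets are limited to one consonant).

6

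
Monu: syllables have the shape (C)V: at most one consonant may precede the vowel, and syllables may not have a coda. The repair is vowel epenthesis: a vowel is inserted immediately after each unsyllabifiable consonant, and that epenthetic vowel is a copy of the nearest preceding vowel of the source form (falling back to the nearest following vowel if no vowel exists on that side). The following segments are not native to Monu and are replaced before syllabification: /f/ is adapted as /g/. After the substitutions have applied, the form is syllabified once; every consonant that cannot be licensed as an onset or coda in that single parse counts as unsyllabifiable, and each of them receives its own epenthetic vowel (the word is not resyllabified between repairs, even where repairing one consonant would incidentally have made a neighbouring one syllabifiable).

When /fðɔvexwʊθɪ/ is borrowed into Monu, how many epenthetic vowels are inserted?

2

After substitution the input is /gðɔvexwʊθɪ/.
The unsyllabifiable consonants are /g/, /x/; each receives one epenthetic vowel.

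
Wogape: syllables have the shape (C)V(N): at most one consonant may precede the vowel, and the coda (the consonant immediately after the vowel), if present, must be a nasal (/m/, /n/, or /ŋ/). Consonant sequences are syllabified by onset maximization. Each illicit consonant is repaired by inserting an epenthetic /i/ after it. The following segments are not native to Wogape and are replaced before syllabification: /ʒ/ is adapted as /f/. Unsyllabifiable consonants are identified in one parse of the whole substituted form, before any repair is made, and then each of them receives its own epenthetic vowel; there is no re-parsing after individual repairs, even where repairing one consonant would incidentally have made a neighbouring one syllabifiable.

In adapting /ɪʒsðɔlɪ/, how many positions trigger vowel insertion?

After substitution the input is /ɪfsðɔlɪ/.
The unsyllabifiable consonants are /f/, /s/; each receives one epenthetic vowel.

2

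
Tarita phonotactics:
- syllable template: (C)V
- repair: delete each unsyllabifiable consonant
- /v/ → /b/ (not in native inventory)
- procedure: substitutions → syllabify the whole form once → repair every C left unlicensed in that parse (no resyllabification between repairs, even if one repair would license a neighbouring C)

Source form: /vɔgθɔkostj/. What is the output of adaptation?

bɔθɔko

Substitution: /v/ → /b/, giving /bɔgθɔkostj/.
Under (C)V, the unsyllabifiable consonants are /g/, /s/, /t/, /j/ (no codas are permitted; onsets are limited to one consonant).
Deletion applies to /g/, /s/, /t/, /j/.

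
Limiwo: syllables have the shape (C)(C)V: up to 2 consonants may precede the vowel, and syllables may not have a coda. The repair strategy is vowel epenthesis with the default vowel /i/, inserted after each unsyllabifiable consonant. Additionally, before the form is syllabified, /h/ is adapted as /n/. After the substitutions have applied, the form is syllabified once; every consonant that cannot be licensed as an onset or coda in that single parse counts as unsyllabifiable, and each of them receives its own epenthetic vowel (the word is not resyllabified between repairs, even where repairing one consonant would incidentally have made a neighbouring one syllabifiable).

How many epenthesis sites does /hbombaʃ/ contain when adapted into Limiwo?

1

After substitution the input is /nbombaʃ/.
The unsyllabifiable consonants are /ʃ/; each receives one epenthetic vowel.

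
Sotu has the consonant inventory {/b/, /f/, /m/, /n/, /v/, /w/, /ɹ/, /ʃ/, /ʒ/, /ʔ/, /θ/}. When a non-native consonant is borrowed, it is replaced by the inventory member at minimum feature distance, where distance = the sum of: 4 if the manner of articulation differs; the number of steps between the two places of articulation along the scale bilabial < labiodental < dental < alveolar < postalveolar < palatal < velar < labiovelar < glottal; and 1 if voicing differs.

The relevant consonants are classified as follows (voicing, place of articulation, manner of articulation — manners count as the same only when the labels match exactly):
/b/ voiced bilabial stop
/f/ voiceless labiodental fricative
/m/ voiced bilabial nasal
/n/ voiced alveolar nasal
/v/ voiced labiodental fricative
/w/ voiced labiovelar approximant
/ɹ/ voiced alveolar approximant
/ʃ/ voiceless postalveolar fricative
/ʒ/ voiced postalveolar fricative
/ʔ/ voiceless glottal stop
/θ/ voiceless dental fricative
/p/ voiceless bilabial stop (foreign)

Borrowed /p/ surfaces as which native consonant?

/b/ is closest: same manner (stop), place distance 0 (bilabial→bilabial), voicing differs (+1); total 1. Next closest is /f/ at distance 5.

b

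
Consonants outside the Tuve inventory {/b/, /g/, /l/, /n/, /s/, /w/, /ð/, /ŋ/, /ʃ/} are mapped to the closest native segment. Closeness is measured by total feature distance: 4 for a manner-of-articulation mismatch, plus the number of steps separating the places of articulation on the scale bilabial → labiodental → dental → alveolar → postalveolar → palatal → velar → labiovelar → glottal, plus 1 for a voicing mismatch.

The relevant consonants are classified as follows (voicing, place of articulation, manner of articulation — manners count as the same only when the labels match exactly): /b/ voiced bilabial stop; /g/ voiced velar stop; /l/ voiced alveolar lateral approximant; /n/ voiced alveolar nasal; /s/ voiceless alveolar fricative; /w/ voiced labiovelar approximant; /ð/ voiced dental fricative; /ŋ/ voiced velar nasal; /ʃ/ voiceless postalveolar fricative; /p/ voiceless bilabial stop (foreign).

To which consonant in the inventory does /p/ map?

/b/ is closest: same manner (stop), place distance 0 (bilabial→bilabial), voicing differs (+1); total 1. Next closest is /g/ at distance 7.

b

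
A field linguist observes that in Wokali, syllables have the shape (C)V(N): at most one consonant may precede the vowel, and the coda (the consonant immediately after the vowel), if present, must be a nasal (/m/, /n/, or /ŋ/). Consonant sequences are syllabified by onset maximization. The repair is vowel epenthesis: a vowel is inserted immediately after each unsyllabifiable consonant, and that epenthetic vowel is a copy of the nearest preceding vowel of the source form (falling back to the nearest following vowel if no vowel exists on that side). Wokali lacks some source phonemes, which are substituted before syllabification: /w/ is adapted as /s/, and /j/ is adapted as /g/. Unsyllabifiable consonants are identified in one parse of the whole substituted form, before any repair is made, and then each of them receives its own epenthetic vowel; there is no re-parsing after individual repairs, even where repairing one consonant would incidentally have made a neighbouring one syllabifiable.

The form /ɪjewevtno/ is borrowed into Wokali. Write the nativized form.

Substitution: /j/ → /g/, /w/ → /s/, giving /ɪgesevtno/.
Syllabifying with onset maximization leaves /v/, /t/ stranded (only a nasal (/m/, /n/, or /ŋ/) is licensed in coda position; onsets are limited to one consonant).
Inserting the epenthetic vowel yields /v/ → /ve/, /t/ → /te/.

ɪgeseveteno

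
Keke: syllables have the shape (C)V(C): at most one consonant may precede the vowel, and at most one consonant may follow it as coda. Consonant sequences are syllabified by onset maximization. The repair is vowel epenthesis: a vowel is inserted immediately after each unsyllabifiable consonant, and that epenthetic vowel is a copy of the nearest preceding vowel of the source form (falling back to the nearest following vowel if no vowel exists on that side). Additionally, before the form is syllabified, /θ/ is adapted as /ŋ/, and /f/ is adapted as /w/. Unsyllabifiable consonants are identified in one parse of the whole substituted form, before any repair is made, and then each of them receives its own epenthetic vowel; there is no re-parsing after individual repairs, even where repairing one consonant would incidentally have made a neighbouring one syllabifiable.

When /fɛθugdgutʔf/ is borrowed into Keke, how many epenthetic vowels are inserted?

3

After substitution the input is /wɛŋugdgutʔw/.
The unsyllabifiable consonants are /d/, /ʔ/, /w/; each receives one epenthetic vowel.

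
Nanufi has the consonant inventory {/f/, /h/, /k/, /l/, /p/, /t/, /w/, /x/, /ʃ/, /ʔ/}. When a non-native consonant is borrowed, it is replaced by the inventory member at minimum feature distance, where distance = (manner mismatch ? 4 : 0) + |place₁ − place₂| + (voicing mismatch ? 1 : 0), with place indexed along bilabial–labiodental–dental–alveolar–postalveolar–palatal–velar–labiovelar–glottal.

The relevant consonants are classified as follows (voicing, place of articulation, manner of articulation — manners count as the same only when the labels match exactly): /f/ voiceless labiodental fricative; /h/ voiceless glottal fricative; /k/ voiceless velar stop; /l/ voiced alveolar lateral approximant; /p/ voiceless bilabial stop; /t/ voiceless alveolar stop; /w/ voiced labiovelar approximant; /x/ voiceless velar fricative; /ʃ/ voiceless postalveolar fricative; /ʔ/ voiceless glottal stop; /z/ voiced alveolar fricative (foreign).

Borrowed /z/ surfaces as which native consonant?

ʃ

/ʃ/ is closest: same manner (fricative), place distance 1 (alveolar→postalveolar), voicing differs (+1); total 2. Next closest is /f/ at distance 3.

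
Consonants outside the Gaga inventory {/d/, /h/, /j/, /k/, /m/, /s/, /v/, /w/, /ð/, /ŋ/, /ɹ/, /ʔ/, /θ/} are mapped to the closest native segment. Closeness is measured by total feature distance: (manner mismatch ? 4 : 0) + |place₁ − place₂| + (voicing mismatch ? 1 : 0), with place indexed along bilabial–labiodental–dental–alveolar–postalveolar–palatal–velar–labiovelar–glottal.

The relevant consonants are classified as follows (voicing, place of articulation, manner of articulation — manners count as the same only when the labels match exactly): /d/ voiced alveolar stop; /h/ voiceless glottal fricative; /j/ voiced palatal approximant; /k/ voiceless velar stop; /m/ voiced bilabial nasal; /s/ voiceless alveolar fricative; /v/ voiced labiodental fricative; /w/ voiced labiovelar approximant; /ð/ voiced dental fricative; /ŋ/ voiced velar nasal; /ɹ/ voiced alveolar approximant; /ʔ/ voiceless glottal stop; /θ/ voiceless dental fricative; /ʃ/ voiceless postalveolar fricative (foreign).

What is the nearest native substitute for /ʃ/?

s

/s/ is closest: same manner (fricative), place distance 1 (postalveolar→alveolar), same voicing; total 1. Next closest is /θ/ at distance 2.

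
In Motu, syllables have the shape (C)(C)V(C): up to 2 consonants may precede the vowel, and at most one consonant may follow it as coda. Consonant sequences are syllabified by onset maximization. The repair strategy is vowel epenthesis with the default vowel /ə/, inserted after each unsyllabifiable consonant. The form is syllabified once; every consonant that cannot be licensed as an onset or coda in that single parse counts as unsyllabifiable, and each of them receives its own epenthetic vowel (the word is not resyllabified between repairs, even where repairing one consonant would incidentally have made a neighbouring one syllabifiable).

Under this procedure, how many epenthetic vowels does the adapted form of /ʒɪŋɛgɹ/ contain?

The unsyllabifiable consonants are /ɹ/; each receives one epenthetic vowel.

1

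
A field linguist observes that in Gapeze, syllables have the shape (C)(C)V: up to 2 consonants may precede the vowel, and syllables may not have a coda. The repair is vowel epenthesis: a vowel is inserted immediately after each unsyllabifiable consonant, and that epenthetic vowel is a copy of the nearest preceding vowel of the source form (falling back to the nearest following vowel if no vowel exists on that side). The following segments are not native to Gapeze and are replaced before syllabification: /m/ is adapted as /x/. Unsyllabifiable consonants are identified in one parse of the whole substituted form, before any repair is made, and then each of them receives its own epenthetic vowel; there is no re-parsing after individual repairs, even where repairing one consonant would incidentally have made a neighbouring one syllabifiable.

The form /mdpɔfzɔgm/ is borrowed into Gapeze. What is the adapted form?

Substitution: /m/ → /x/, giving /xdpɔfzɔgx/.
The consonants /x/, /g/, /x/ cannot be parsed into a legal (C)(C)V syllable (no codas are permitted; onsets may contain at most 2 consonants).
Inserting the epenthetic vowel yields /x/ → /xɔ/, /g/ → /gɔ/, /x/ → /xɔ/.

xɔdpɔfzɔgɔxɔ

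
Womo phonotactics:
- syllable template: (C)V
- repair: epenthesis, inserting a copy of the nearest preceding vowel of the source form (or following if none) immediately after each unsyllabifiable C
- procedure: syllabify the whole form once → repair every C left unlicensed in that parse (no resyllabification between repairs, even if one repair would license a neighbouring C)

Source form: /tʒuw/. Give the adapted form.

The consonants /t/, /w/ cannot be parsed into a legal (C)V syllable (no codas are permitted; onsets are limited to one consonant).
Each unlicensed consonant becomes the onset of a new syllable: /t/ → /tu/, /w/ → /wu/.

tuʒuwu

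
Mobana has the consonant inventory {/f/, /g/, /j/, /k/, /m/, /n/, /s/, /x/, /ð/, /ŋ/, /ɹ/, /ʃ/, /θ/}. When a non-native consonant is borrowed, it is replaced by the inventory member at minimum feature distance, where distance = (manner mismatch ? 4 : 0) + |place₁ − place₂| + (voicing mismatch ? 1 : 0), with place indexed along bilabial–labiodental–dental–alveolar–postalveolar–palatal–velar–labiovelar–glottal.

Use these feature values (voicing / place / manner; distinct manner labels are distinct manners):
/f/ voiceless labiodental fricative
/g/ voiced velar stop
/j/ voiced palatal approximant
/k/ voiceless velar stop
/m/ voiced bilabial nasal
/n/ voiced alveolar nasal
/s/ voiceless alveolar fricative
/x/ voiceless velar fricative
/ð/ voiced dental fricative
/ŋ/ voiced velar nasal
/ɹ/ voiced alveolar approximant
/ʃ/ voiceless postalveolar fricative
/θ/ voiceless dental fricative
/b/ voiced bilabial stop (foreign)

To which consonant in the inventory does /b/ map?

/m/ is closest: manner differs (stop→nasal, +4), place distance 0 (bilabial→bilabial), same voicing; total 4. Next closest is /f/ at distance 6.

m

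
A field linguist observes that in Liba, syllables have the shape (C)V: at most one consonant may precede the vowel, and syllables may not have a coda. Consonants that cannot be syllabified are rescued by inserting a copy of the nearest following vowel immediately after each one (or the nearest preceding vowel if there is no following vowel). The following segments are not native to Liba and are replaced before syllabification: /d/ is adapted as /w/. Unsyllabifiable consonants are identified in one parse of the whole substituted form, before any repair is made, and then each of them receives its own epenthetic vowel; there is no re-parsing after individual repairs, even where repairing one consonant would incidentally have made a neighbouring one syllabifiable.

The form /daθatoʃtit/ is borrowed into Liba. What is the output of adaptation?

waθatoʃititi

Substitution: /d/ → /w/, giving /waθatoʃtit/.
Syllabifying with onset maximization leaves /ʃ/, /t/ stranded (no codas are permitted; onsets are limited to one consonant).
Epenthesis after each stranded consonant: /ʃ/ → /ʃi/, /t/ → /ti/.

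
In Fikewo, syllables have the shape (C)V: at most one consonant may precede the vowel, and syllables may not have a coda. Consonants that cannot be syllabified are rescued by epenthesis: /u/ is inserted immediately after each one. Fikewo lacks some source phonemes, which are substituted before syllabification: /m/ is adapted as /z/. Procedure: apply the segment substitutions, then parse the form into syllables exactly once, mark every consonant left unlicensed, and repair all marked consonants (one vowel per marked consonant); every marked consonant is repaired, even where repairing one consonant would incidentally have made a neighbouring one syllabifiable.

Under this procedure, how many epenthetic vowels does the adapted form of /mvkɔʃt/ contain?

4

After substitution the input is /zvkɔʃt/.
The unsyllabifiable consonants are /z/, /v/, /ʃ/, /t/; each receives one epenthetic vowel.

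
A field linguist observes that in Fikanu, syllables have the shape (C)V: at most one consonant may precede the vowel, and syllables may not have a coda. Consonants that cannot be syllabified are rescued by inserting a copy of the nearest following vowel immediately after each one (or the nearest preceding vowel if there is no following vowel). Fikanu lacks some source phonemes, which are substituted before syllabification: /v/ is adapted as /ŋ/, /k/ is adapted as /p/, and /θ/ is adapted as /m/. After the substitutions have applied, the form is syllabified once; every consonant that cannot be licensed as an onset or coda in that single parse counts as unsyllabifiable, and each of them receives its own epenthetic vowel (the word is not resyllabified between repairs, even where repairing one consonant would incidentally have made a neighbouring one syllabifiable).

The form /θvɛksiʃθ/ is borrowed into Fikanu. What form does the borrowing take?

mɛŋɛpisiʃimi

Substitution: /θ/ → /m/, /v/ → /ŋ/, /k/ → /p/, giving /mŋɛpsiʃm/.
Under (C)V, the unsyllabifiable consonants are /m/, /p/, /ʃ/, /m/ (no codas are permitted; onsets are limited to one consonant).
Epenthesis after each stranded consonant: /m/ → /mɛ/, /p/ → /pi/, /ʃ/ → /ʃi/, /m/ → /mi/.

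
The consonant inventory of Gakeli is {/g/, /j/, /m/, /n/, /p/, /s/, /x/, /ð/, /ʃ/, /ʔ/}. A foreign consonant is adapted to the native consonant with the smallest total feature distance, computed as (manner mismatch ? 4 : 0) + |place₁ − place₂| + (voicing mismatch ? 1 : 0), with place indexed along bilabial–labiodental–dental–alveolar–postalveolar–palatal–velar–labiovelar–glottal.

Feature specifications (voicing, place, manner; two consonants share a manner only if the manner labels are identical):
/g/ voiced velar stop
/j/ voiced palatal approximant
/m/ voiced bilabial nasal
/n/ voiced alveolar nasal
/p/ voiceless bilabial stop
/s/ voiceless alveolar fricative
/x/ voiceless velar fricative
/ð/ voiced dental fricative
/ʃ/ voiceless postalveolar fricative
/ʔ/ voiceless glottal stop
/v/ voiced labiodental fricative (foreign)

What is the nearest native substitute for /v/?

/ð/ is closest: same manner (fricative), place distance 1 (labiodental→dental), same voicing; total 1. Next closest is /s/ at distance 3.

ð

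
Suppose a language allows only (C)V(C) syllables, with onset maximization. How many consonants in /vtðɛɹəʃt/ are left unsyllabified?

3

Under (C)V(C), the unsyllabifiable consonants are /v/, /t/, /t/ (at most one coda consonant is licensed; onsets are limited to one consonant).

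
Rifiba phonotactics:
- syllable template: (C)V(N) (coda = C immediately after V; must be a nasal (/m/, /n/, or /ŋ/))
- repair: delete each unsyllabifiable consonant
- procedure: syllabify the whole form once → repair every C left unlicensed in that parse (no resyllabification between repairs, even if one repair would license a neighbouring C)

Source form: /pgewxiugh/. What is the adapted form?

Syllabifying with onset maximization leaves /p/, /w/, /g/, /h/ stranded (only a nasal (/m/, /n/, or /ŋ/) is licensed in coda position; onsets are limited to one consonant).
Deleting the stranded consonants removes /p/, /w/, /g/, /h/.

gexiu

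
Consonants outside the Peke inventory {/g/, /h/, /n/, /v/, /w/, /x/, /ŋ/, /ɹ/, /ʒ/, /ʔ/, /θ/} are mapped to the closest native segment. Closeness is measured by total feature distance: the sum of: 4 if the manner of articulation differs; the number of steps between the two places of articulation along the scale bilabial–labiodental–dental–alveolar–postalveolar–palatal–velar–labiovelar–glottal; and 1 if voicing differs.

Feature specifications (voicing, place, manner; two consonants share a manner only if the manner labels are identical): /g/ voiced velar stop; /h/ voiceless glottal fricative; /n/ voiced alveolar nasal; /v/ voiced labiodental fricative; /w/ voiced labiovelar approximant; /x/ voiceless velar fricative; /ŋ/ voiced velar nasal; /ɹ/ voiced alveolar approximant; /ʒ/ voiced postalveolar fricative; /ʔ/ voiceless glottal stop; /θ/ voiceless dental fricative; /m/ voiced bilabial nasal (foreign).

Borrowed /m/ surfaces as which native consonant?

n

/n/ is closest: same manner (nasal), place distance 3 (bilabial→alveolar), same voicing; total 3. Next closest is /v/ at distance 5.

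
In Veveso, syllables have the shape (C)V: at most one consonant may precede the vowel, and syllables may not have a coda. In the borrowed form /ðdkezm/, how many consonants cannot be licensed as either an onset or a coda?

The consonants /ð/, /d/, /z/, /m/ cannot be parsed into a legal (C)V syllable (no codas are permitted; onsets are limited to one consonant).

4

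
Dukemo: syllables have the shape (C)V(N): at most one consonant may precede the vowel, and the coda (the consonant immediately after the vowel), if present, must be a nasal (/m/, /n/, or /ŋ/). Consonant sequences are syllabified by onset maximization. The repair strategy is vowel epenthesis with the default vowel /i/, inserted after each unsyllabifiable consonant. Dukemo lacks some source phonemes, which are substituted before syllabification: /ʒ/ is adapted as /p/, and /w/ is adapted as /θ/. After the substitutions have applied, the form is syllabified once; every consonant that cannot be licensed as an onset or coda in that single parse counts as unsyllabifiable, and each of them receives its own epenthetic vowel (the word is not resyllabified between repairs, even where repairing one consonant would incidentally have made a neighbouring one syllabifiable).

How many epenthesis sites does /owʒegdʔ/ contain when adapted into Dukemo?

4

After substitution the input is /oθpegdʔ/.
The unsyllabifiable consonants are /θ/, /g/, /d/, /ʔ/; each receives one epenthetic vowel.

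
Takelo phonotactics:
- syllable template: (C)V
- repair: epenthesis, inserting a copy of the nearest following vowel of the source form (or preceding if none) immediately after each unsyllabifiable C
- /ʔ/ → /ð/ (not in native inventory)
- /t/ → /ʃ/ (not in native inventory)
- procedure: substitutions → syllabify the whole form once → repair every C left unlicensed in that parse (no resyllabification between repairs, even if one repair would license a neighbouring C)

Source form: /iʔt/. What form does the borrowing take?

Substitution: /ʔ/ → /ð/, /t/ → /ʃ/, giving /iðʃ/.
Under (C)V, the unsyllabifiable consonants are /ð/, /ʃ/ (no codas are permitted; onsets are limited to one consonant).
Each unlicensed consonant becomes the onset of a new syllable: /ð/ → /ði/, /ʃ/ → /ʃi/.

iðiʃi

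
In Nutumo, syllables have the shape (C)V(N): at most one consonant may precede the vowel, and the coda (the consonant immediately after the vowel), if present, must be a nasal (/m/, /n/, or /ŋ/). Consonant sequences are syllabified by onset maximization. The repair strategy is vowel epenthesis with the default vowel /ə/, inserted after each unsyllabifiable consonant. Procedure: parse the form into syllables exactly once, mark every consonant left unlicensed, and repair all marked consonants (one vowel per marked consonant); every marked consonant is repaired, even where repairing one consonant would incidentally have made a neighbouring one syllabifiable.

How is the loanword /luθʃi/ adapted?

luθəʃi

Under (C)V(N), the unsyllabifiable consonants are /θ/ (only a nasal (/m/, /n/, or /ŋ/) is licensed in coda position; onsets are limited to one consonant).
Inserting the epenthetic vowel yields /θ/ → /θə/.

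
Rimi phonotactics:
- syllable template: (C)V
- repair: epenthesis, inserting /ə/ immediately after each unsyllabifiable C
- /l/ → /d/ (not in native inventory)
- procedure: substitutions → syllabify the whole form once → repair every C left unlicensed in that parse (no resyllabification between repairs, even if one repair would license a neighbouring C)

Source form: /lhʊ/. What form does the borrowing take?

Substitution: /l/ → /d/, giving /dhʊ/.
The consonants /d/ cannot be parsed into a legal (C)V syllable (no codas are permitted; onsets are limited to one consonant).
Epenthesis after each stranded consonant: /d/ → /də/.

dəhʊ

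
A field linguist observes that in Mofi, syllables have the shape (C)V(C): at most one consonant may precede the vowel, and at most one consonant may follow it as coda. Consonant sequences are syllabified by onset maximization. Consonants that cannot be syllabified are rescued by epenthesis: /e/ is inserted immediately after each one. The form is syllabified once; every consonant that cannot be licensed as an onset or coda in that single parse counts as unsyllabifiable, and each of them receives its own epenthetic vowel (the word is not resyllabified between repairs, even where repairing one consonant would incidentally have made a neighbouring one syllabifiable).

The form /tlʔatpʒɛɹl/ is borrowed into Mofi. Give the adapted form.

The consonants /t/, /l/, /p/, /l/ cannot be parsed into a legal (C)V(C) syllable (at most one coda consonant is licensed; onsets are limited to one consonant).
Inserting the epenthetic vowel yields /t/ → /te/, /l/ → /le/, /p/ → /pe/, /l/ → /le/.

teleʔatpeʒɛɹle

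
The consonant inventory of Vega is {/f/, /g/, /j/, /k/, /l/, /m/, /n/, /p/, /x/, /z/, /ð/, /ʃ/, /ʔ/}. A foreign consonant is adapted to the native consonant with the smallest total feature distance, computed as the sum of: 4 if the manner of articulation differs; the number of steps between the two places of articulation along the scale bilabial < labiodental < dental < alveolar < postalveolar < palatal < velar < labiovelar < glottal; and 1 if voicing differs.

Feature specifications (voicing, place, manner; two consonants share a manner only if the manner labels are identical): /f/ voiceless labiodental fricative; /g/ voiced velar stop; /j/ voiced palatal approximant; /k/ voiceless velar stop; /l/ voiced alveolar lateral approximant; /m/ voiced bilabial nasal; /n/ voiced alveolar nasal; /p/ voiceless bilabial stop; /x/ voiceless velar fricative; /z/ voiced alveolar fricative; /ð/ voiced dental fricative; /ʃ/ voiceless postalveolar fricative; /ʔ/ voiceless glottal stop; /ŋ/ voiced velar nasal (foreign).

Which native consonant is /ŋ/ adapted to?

/n/ is closest: same manner (nasal), place distance 3 (velar→alveolar), same voicing; total 3. Next closest is /g/ at distance 4.

n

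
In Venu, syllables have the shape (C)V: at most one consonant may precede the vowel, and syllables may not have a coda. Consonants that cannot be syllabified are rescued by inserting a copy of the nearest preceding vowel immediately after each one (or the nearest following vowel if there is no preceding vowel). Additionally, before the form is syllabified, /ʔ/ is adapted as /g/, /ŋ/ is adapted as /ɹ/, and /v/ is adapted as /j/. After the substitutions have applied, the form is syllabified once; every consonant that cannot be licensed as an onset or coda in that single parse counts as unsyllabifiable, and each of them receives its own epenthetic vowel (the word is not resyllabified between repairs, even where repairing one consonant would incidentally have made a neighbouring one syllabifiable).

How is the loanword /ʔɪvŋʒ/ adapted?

gɪjɪɹɪʒɪ

Substitution: /ʔ/ → /g/, /v/ → /j/, /ŋ/ → /ɹ/, giving /gɪjɹʒ/.
Syllabifying with onset maximization leaves /j/, /ɹ/, /ʒ/ stranded (no codas are permitted; onsets are limited to one consonant).
Inserting the epenthetic vowel yields /j/ → /jɪ/, /ɹ/ → /ɹɪ/, /ʒ/ → /ʒɪ/.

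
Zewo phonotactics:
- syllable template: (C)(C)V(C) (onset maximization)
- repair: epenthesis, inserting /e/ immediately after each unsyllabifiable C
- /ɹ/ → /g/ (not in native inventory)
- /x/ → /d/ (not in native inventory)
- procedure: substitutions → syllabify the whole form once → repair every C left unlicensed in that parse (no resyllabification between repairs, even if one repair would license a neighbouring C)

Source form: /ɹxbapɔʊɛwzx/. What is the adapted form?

gedbapɔʊɛwzede

Substitution: /ɹ/ → /g/, /x/ → /d/, giving /gdbapɔʊɛwzd/.
The consonants /g/, /z/, /d/ cannot be parsed into a legal (C)(C)V(C) syllable (at most one coda consonant is licensed; onsets may contain at most 2 consonants).
Epenthesis after each stranded consonant: /g/ → /ge/, /z/ → /ze/, /d/ → /de/.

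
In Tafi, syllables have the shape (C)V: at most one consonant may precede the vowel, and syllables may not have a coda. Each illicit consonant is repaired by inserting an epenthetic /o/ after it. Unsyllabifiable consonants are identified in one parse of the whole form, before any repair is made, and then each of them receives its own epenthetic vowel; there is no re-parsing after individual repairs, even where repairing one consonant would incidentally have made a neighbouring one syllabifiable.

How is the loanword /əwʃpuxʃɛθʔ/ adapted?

Syllabifying with onset maximization leaves /w/, /ʃ/, /x/, /θ/, /ʔ/ stranded (no codas are permitted; onsets are limited to one consonant).
Epenthesis after each stranded consonant: /w/ → /wo/, /ʃ/ → /ʃo/, /x/ → /xo/, /θ/ → /θo/, /ʔ/ → /ʔo/.

əwoʃopuxoʃɛθoʔo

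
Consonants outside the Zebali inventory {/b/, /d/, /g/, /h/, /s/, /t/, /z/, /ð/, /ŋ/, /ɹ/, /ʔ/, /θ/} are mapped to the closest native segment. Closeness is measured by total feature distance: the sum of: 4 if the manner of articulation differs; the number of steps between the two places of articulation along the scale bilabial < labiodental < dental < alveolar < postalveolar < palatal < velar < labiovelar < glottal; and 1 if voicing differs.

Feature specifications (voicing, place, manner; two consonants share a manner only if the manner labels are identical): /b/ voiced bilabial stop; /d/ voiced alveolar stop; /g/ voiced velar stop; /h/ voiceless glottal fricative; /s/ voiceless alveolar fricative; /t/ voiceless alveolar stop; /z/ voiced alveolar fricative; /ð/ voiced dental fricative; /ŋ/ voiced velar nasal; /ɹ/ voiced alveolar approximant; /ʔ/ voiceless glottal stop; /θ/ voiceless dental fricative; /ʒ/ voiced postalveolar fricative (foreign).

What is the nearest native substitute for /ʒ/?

z

/z/ is closest: same manner (fricative), place distance 1 (postalveolar→alveolar), same voicing; total 1. Next closest is /s/ at distance 2.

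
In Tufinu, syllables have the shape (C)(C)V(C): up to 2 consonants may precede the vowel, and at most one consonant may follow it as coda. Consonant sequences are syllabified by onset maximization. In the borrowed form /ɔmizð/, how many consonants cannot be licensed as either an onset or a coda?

1

The consonants /ð/ cannot be parsed into a legal (C)(C)V(C) syllable (at most one coda consonant is licensed; onsets may contain at most 2 consonants).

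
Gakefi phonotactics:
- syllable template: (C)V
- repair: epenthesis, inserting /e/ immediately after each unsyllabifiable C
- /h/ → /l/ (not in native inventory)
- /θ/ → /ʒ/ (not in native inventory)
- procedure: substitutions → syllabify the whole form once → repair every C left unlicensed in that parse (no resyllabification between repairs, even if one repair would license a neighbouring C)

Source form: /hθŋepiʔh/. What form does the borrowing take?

leʒeŋepiʔele

Substitution: /h/ → /l/, /θ/ → /ʒ/, giving /lʒŋepiʔl/.
Syllabifying with onset maximization leaves /l/, /ʒ/, /ʔ/, /l/ stranded (no codas are permitted; onsets are limited to one consonant).
Each unlicensed consonant becomes the onset of a new syllable: /l/ → /le/, /ʒ/ → /ʒe/, /ʔ/ → /ʔe/, /l/ → /le/.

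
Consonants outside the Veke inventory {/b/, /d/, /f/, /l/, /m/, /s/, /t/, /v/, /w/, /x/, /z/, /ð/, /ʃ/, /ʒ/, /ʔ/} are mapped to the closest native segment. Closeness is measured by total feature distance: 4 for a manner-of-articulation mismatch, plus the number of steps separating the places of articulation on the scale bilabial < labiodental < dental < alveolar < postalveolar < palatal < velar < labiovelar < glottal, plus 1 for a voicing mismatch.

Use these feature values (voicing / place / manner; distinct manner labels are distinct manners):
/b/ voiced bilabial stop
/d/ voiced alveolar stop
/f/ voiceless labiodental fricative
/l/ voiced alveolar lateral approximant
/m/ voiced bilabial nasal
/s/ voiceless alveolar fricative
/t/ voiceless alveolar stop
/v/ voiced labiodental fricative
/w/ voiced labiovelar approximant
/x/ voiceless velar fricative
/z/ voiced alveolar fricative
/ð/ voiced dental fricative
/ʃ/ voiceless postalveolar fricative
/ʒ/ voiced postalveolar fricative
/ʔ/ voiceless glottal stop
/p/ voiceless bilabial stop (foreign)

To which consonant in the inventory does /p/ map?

b

/b/ is closest: same manner (stop), place distance 0 (bilabial→bilabial), voicing differs (+1); total 1. Next closest is /t/ at distance 3.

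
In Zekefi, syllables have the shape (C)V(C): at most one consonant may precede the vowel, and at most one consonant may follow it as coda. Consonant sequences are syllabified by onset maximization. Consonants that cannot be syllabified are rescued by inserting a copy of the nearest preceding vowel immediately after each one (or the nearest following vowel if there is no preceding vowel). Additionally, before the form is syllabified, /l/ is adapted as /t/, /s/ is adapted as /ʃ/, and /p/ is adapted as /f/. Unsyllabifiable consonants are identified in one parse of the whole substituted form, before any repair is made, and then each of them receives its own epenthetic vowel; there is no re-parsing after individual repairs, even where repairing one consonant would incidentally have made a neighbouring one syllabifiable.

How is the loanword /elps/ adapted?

Substitution: /l/ → /t/, /p/ → /f/, /s/ → /ʃ/, giving /etfʃ/.
Syllabifying with onset maximization leaves /f/, /ʃ/ stranded (at most one coda consonant is licensed; onsets are limited to one consonant).
Epenthesis after each stranded consonant: /f/ → /fe/, /ʃ/ → /ʃe/.

etfeʃe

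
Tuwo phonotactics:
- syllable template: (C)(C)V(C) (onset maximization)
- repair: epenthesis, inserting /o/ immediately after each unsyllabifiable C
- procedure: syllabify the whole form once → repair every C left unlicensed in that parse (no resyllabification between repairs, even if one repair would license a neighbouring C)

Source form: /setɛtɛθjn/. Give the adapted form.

The consonants /j/, /n/ cannot be parsed into a legal (C)(C)V(C) syllable (at most one coda consonant is licensed; onsets may contain at most 2 consonants).
Each unlicensed consonant becomes the onset of a new syllable: /j/ → /jo/, /n/ → /no/.

setɛtɛθjono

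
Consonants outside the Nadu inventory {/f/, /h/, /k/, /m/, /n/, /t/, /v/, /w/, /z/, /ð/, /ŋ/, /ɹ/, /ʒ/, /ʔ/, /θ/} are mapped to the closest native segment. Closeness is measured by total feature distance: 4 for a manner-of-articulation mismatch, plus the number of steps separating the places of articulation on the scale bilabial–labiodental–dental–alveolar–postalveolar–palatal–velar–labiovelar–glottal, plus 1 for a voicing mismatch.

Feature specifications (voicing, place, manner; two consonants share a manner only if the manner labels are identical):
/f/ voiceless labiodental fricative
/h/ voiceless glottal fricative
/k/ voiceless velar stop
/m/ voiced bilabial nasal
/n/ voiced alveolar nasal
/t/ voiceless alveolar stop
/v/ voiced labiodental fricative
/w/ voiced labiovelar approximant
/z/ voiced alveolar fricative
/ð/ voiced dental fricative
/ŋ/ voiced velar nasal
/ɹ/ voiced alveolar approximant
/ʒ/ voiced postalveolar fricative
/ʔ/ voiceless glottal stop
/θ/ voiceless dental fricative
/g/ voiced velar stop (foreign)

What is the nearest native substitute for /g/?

k

/k/ is closest: same manner (stop), place distance 0 (velar→velar), voicing differs (+1); total 1. Next closest is /ʔ/ at distance 3.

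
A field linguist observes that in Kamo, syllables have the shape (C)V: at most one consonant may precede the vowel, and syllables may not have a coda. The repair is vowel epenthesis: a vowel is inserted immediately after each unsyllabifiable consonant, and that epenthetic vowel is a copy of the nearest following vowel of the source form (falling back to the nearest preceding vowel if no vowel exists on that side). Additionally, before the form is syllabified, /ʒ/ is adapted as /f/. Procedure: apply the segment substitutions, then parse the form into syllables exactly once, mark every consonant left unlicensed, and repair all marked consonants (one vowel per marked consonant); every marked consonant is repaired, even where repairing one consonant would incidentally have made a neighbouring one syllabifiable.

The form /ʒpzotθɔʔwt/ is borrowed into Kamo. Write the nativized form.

fopozotɔθɔʔɔwɔtɔ

Substitution: /ʒ/ → /f/, giving /fpzotθɔʔwt/.
Under (C)V, the unsyllabifiable consonants are /f/, /p/, /t/, /ʔ/, /w/, /t/ (no codas are permitted; onsets are limited to one consonant).
Epenthesis after each stranded consonant: /f/ → /fo/, /p/ → /po/, /t/ → /tɔ/, /ʔ/ → /ʔɔ/, /w/ → /wɔ/, /t/ → /tɔ/.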